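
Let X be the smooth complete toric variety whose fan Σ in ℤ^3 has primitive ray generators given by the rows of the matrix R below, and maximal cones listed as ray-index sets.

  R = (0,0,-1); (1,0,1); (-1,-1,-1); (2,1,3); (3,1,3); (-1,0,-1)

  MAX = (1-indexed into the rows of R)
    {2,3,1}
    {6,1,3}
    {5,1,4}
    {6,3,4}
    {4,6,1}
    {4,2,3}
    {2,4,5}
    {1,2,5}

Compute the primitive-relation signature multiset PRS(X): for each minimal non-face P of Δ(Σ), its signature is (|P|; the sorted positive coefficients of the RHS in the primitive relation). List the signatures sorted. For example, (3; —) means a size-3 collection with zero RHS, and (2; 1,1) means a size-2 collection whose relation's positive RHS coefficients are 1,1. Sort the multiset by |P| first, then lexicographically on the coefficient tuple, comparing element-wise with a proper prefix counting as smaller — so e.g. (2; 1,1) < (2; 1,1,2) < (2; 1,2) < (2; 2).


|primitive collections| = 5. Relations:

  • {2,6}:  v_{2} + v_{6} = 0  ⟹  sig = (2; —)
  • {5,6}:  v_{5} + v_{6} = v_{1} + v_{4}  ⟹  sig = (2; 1,1)
  • {3,5}:  v_{3} + v_{5} = 2·v_{2}  ⟹  sig = (2; 2)
  • {1,2,4}:  v_{1} + v_{2} + v_{4} = v_{5}  ⟹  sig = (3; 1)
  • {1,3,4}:  v_{1} + v_{3} + v_{4} = v_{2}  ⟹  sig = (3; 1)

so the primitive-relation signature multiset is
{ (2; —),  (2; 1,1),  (2; 2),  (3; 1) ×2 }


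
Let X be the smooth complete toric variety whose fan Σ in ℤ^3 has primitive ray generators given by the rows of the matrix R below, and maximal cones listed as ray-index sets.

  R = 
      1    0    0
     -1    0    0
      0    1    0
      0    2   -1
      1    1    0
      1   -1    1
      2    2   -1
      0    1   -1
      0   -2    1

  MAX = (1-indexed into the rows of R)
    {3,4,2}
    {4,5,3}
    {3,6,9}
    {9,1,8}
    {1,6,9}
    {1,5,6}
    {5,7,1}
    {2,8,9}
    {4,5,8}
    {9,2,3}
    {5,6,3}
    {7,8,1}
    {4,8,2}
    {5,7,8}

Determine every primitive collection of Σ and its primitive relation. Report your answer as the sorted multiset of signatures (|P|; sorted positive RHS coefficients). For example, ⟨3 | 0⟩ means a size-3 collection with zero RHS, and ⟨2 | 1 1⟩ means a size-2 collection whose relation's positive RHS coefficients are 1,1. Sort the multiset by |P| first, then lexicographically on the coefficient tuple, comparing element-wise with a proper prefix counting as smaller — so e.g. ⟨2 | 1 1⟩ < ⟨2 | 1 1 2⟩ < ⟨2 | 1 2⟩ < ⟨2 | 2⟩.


|primitive collections| = 16. Relations:

  • {1,2}:  v_{1} + v_{2} = 0  →  sig = ⟨2 | 0⟩
  • {4,9}:  v_{4} + v_{9} = 0  →  sig = ⟨2 | 0⟩
  • {1,3}:  v_{1} + v_{3} = v_{5}  →  sig = ⟨2 | 1⟩
  • {2,5}:  v_{2} + v_{5} = v_{3}  →  sig = ⟨2 | 1⟩
  • {3,8}:  v_{3} + v_{8} = v_{4}  →  sig = ⟨2 | 1⟩
  • {4,6}:  v_{4} + v_{6} = v_{5}  →  sig = ⟨2 | 1⟩
  • {5,9}:  v_{5} + v_{9} = v_{6}  →  sig = ⟨2 | 1⟩
  • {6,8}:  v_{6} + v_{8} = v_{1}  →  sig = ⟨2 | 1⟩
  • {1,4}:  v_{1} + v_{4} = v_{5} + v_{8}  →  sig = ⟨2 | 1 1⟩
  • {2,6}:  v_{2} + v_{6} = v_{3} + v_{9}  →  sig = ⟨2 | 1 1⟩
  • {2,7}:  v_{2} + v_{7} = v_{5} + v_{8}  →  sig = ⟨2 | 1 1⟩
  • {3,7}:  v_{3} + v_{7} = 2·v_{5} + v_{8}  →  sig = ⟨2 | 1 2⟩
  • {6,7}:  v_{6} + v_{7} = 2·v_{1} + v_{5}  →  sig = ⟨2 | 1 2⟩
  • {7,9}:  v_{7} + v_{9} = 2·v_{1}  →  sig = ⟨2 | 2⟩
  • {4,7}:  v_{4} + v_{7} = 2·v_{5} + 2·v_{8}  →  sig = ⟨2 | 2 2⟩
  • {1,5,8}:  v_{1} + v_{5} + v_{8} = v_{7}  →  sig = ⟨3 | 1⟩

Signatures (|P|; sorted positive RHS coefficients), sorted:
{ ⟨2 | 0⟩ ×2,  ⟨2 | 1⟩ ×6,  ⟨2 | 1 1⟩ ×3,  ⟨2 | 1 2⟩ ×2,  ⟨2 | 2⟩,  ⟨2 | 2 2⟩,  ⟨3 | 1⟩ }


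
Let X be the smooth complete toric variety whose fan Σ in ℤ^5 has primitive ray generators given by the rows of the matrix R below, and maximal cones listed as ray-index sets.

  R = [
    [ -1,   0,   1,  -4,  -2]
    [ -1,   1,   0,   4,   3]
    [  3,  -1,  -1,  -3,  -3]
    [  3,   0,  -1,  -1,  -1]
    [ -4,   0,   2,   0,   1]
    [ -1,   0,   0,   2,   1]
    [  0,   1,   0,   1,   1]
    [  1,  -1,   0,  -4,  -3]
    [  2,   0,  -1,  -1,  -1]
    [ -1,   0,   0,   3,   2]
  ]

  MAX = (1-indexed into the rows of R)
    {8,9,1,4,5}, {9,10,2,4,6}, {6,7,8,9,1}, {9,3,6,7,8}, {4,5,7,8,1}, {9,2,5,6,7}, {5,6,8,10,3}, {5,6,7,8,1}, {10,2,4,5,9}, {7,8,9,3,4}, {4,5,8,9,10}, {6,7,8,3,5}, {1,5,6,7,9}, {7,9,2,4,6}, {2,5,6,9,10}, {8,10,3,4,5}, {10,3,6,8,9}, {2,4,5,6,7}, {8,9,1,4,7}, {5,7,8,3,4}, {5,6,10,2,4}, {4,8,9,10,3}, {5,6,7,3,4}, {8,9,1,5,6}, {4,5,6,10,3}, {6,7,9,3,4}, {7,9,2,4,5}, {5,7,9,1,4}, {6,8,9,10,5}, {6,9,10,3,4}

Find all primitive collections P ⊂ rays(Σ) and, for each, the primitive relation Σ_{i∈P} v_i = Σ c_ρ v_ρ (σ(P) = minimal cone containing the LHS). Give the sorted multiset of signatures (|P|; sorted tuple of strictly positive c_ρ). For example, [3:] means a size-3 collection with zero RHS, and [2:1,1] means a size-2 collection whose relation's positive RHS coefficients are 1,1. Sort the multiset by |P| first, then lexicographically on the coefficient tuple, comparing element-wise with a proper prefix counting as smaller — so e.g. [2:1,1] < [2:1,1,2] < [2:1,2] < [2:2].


11 minimal non-faces of Δ(Σ) (on 10 rays):

  • {2,8}:  v_{2} + v_{8} = 0  so sig = [2:]
  • {7,10}:  v_{7} + v_{10} = v_{2}  so sig = [2:1]
  • {1,10}:  v_{1} + v_{10} = v_{5} + v_{9}  so sig = [2:1,1]
  • {2,3}:  v_{2} + v_{3} = v_{4} + v_{6}  so sig = [2:1,1]
  • {1,2}:  v_{1} + v_{2} = v_{5} + v_{7} + v_{9}  so sig = [2:1,1,1]
  • {1,3}:  v_{1} + v_{3} = v_{7} + 2·v_{8}  so sig = [2:1,2]
  • {3,5,9}:  v_{3} + v_{5} + v_{9} = v_{8}  so sig = [3:1]
  • {4,6,8}:  v_{4} + v_{6} + v_{8} = v_{3}  so sig = [3:1]
  • {1,4,6}:  v_{1} + v_{4} + v_{6} = v_{7} + v_{8}  so sig = [3:1,1]
  • {4,5,6,9}:  v_{4} + v_{5} + v_{6} + v_{9} = 0  so sig = [4:]
  • {5,7,8,9}:  v_{5} + v_{7} + v_{8} + v_{9} = v_{1}  so sig = [4:1]

so the primitive-relation signature multiset is
{ [2:],  [2:1],  [2:1,1] ×2,  [2:1,1,1],  [2:1,2],  [3:1] ×2,  [3:1,1],  [4:],  [4:1] }


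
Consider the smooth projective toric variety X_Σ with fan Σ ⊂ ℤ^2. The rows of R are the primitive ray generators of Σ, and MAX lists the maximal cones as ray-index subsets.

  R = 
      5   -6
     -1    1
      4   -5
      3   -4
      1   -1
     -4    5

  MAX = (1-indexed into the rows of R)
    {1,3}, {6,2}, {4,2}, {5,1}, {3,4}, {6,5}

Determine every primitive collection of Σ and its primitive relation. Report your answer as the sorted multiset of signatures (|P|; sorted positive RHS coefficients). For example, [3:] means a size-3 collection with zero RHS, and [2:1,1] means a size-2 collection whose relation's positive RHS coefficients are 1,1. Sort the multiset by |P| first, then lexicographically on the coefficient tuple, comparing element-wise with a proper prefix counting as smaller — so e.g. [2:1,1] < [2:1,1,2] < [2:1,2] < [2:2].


Primitive collections (9):

  • {2,5}:  v_{2} + v_{5} = 0 ; sig = [2:]
  • {3,6}:  v_{3} + v_{6} = 0 ; sig = [2:]
  • {1,2}:  v_{1} + v_{2} = v_{3} ; sig = [2:1]
  • {1,6}:  v_{1} + v_{6} = v_{5} ; sig = [2:1]
  • {2,3}:  v_{2} + v_{3} = v_{4} ; sig = [2:1]
  • {3,5}:  v_{3} + v_{5} = v_{1} ; sig = [2:1]
  • {4,5}:  v_{4} + v_{5} = v_{3} ; sig = [2:1]
  • {4,6}:  v_{4} + v_{6} = v_{2} ; sig = [2:1]
  • {1,4}:  v_{1} + v_{4} = 2·v_{3} ; sig = [2:2]

Signatures (|P|; sorted positive RHS coefficients), sorted:
    [2:]
    [2:]
    [2:1]
    [2:1]
    [2:1]
    [2:1]
    [2:1]
    [2:1]
    [2:2]


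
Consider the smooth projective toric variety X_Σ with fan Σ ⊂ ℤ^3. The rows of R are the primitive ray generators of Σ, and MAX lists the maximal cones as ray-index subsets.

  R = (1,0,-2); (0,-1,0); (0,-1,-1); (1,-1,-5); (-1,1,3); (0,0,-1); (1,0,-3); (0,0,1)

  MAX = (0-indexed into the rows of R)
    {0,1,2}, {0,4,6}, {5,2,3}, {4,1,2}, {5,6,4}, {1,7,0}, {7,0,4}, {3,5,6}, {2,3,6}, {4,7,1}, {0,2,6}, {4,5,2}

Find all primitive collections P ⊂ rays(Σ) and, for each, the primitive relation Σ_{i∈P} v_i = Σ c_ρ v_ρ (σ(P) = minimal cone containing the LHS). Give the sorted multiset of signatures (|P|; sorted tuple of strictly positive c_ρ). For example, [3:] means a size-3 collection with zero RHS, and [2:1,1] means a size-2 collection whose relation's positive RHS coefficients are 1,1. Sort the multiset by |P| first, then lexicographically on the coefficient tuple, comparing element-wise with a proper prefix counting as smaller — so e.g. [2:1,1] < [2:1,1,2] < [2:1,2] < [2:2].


Primitive collections (14):

  P={5,7}:  v_{5} + v_{7} = 0  so sig = [2:]
  P={0,5}:  v_{0} + v_{5} = v_{6}  so sig = [2:1]
  P={1,5}:  v_{1} + v_{5} = v_{2}  so sig = [2:1]
  P={2,7}:  v_{2} + v_{7} = v_{1}  so sig = [2:1]
  P={6,7}:  v_{6} + v_{7} = v_{0}  so sig = [2:1]
  P={1,6}:  v_{1} + v_{6} = v_{0} + v_{2}  so sig = [2:1,1]
  P={3,7}:  v_{3} + v_{7} = v_{2} + v_{6}  so sig = [2:1,1]
  P={0,3}:  v_{0} + v_{3} = v_{2} + 2·v_{6}  so sig = [2:1,2]
  P={1,3}:  v_{1} + v_{3} = 2·v_{2} + v_{6}  so sig = [2:1,2]
  P={3,4}:  v_{3} + v_{4} = 2·v_{5}  so sig = [2:2]
  P={0,2,4}:  v_{0} + v_{2} + v_{4} = 0  so sig = [3:]
  P={0,1,4}:  v_{0} + v_{1} + v_{4} = v_{7}  so sig = [3:1]
  P={2,4,6}:  v_{2} + v_{4} + v_{6} = v_{5}  so sig = [3:1]
  P={2,5,6}:  v_{2} + v_{5} + v_{6} = v_{3}  so sig = [3:1]

so the primitive-relation signature multiset is
    [2:]
    [2:1]
    [2:1]
    [2:1]
    [2:1]
    [2:1,1]
    [2:1,1]
    [2:1,2]
    [2:1,2]
    [2:2]
    [3:]
    [3:1]
    [3:1]
    [3:1]


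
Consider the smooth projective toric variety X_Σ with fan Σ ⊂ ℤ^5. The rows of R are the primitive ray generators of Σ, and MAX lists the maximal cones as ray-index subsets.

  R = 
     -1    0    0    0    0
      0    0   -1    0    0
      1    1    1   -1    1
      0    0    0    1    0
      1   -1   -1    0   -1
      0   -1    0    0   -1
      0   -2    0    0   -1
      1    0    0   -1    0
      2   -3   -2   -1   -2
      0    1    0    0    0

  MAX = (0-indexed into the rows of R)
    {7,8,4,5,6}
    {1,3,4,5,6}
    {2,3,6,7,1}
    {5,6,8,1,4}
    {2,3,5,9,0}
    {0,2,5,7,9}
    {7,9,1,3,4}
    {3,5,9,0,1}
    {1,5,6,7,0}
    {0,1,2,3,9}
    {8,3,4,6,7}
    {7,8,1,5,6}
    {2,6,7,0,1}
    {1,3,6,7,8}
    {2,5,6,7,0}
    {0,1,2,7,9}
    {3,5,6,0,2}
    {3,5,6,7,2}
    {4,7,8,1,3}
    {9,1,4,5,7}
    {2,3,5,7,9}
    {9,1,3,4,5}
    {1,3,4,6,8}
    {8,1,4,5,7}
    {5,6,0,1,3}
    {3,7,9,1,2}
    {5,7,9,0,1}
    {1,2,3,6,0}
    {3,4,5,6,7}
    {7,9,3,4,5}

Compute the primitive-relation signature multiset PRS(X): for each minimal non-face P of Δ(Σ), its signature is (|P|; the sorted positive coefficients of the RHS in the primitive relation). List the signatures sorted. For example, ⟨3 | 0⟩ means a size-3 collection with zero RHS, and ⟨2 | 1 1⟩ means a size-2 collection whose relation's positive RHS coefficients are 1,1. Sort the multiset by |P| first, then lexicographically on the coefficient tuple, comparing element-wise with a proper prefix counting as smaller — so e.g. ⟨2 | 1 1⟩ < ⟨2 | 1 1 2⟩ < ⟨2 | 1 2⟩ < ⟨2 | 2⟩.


|primitive collections| = 11. Relations:

  P = {6,9}:  v_{6} + v_{9} = v_{5}  ⇒ sig = ⟨2 | 1⟩
  P = {0,4}:  v_{0} + v_{4} = v_{1} + v_{5}  ⇒ sig = ⟨2 | 1 1⟩
  P = {8,9}:  v_{8} + v_{9} = v_{1} + v_{4} + v_{5} + v_{7}  ⇒ sig = ⟨2 | 1 1 1 1⟩
  P = {0,8}:  v_{0} + v_{8} = 2·v_{1} + v_{5} + v_{6} + v_{7}  ⇒ sig = ⟨2 | 1 1 1 2⟩
  P = {2,8}:  v_{2} + v_{8} = v_{1} + v_{3} + v_{6} + 3·v_{7}  ⇒ sig = ⟨2 | 1 1 1 3⟩
  P = {2,4}:  v_{2} + v_{4} = v_{3} + 2·v_{7}  ⇒ sig = ⟨2 | 1 2⟩
  P = {0,3,7}:  v_{0} + v_{3} + v_{7} = 0  ⇒ sig = ⟨3 | 0⟩
  P = {1,2,5}:  v_{1} + v_{2} + v_{5} = v_{7}  ⇒ sig = ⟨3 | 1⟩
  P = {3,5,8}:  v_{3} + v_{5} + v_{8} = 2·v_{4} + v_{6}  ⇒ sig = ⟨3 | 1 2⟩
  P = {1,3,5,7}:  v_{1} + v_{3} + v_{5} + v_{7} = v_{4}  ⇒ sig = ⟨4 | 1⟩
  P = {1,4,6,7}:  v_{1} + v_{4} + v_{6} + v_{7} = v_{8}  ⇒ sig = ⟨4 | 1⟩

Sorted signature multiset PRS(X):
    ⟨2 | 1⟩
    ⟨2 | 1 1⟩
    ⟨2 | 1 1 1 1⟩
    ⟨2 | 1 1 1 2⟩
    ⟨2 | 1 1 1 3⟩
    ⟨2 | 1 2⟩
    ⟨3 | 0⟩
    ⟨3 | 1⟩
    ⟨3 | 1 2⟩
    ⟨4 | 1⟩
    ⟨4 | 1⟩


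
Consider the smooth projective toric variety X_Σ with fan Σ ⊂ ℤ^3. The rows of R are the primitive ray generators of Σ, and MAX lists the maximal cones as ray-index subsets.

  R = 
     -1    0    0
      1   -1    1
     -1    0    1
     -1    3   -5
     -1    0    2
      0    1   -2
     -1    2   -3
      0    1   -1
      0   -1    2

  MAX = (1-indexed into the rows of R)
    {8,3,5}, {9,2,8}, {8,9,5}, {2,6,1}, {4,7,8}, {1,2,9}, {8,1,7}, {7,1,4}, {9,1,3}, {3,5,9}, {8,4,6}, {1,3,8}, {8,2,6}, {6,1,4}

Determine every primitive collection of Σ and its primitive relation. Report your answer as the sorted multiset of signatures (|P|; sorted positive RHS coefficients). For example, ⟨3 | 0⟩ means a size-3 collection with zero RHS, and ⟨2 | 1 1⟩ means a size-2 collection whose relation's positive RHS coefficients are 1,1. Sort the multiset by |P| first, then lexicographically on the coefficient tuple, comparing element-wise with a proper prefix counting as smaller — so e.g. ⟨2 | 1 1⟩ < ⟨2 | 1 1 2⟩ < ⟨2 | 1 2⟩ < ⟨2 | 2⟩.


|primitive collections| = 20. Relations:

  P={6,9}:  v_{6} + v_{9} = 0 — sig = ⟨2 | 0⟩
  P={2,3}:  v_{2} + v_{3} = v_{9} — sig = ⟨2 | 1⟩
  P={2,7}:  v_{2} + v_{7} = v_{6} — sig = ⟨2 | 1⟩
  P={4,9}:  v_{4} + v_{9} = v_{7} — sig = ⟨2 | 1⟩
  P={6,7}:  v_{6} + v_{7} = v_{4} — sig = ⟨2 | 1⟩
  P={3,6}:  v_{3} + v_{6} = v_{1} + v_{8} — sig = ⟨2 | 1 1⟩
  P={5,6}:  v_{5} + v_{6} = v_{3} + v_{8} — sig = ⟨2 | 1 1⟩
  P={7,9}:  v_{7} + v_{9} = v_{1} + v_{8} — sig = ⟨2 | 1 1⟩
  P={3,4}:  v_{3} + v_{4} = v_{1} + v_{7} + v_{8} — sig = ⟨2 | 1 1 1⟩
  P={5,7}:  v_{5} + v_{7} = v_{1} + v_{3} + 2·v_{8} — sig = ⟨2 | 1 1 2⟩
  P={2,5}:  v_{2} + v_{5} = v_{8} + 2·v_{9} — sig = ⟨2 | 1 2⟩
  P={1,5}:  v_{1} + v_{5} = 2·v_{3} — sig = ⟨2 | 2⟩
  P={2,4}:  v_{2} + v_{4} = 2·v_{6} — sig = ⟨2 | 2⟩
  P={3,7}:  v_{3} + v_{7} = 2·v_{1} + 2·v_{8} — sig = ⟨2 | 2 2⟩
  P={4,5}:  v_{4} + v_{5} = 2·v_{1} + 3·v_{8} — sig = ⟨2 | 2 3⟩
  P={1,2,8}:  v_{1} + v_{2} + v_{8} = 0 — sig = ⟨3 | 0⟩
  P={1,6,8}:  v_{1} + v_{6} + v_{8} = v_{7} — sig = ⟨3 | 1⟩
  P={1,8,9}:  v_{1} + v_{8} + v_{9} = v_{3} — sig = ⟨3 | 1⟩
  P={3,8,9}:  v_{3} + v_{8} + v_{9} = v_{5} — sig = ⟨3 | 1⟩
  P={1,4,8}:  v_{1} + v_{4} + v_{8} = 2·v_{7} — sig = ⟨3 | 2⟩

so the primitive-relation signature multiset is
    |P|=2: 15 collections, coeffs (), (1), (1), (1), (1), (1,1), (1,1), (1,1), (1,1,1), (1,1,2), (1,2), (2), (2), (2,2), (2,3)
    |P|=3: 5 collections, coeffs (), (1), (1), (1), (2)


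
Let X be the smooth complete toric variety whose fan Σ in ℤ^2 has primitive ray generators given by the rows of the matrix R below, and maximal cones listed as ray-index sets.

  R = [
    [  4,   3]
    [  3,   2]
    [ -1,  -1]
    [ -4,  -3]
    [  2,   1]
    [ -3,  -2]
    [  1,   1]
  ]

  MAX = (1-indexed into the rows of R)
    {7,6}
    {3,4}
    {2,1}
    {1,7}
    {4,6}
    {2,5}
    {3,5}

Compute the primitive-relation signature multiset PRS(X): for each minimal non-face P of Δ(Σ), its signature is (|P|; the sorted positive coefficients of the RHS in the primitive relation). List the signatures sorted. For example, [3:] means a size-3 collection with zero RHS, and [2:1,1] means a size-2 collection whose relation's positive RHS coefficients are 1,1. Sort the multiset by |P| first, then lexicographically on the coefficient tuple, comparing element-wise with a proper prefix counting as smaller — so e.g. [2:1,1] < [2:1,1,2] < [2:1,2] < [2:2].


Σ has 14 primitive collections:

  {1,4}:  v_{1} + v_{4} = 0 — sig = [2:]
  {2,6}:  v_{2} + v_{6} = 0 — sig = [2:]
  {3,7}:  v_{3} + v_{7} = 0 — sig = [2:]
  {1,3}:  v_{1} + v_{3} = v_{2} — sig = [2:1]
  {1,6}:  v_{1} + v_{6} = v_{7} — sig = [2:1]
  {2,3}:  v_{2} + v_{3} = v_{5} — sig = [2:1]
  {2,4}:  v_{2} + v_{4} = v_{3} — sig = [2:1]
  {2,7}:  v_{2} + v_{7} = v_{1} — sig = [2:1]
  {3,6}:  v_{3} + v_{6} = v_{4} — sig = [2:1]
  {4,7}:  v_{4} + v_{7} = v_{6} — sig = [2:1]
  {5,6}:  v_{5} + v_{6} = v_{3} — sig = [2:1]
  {5,7}:  v_{5} + v_{7} = v_{2} — sig = [2:1]
  {1,5}:  v_{1} + v_{5} = 2·v_{2} — sig = [2:2]
  {4,5}:  v_{4} + v_{5} = 2·v_{3} — sig = [2:2]

so the primitive-relation signature multiset is
[[2:], [2:], [2:], [2:1], [2:1], [2:1], [2:1], [2:1], [2:1], [2:1], [2:1], [2:1], [2:2], [2:2]]


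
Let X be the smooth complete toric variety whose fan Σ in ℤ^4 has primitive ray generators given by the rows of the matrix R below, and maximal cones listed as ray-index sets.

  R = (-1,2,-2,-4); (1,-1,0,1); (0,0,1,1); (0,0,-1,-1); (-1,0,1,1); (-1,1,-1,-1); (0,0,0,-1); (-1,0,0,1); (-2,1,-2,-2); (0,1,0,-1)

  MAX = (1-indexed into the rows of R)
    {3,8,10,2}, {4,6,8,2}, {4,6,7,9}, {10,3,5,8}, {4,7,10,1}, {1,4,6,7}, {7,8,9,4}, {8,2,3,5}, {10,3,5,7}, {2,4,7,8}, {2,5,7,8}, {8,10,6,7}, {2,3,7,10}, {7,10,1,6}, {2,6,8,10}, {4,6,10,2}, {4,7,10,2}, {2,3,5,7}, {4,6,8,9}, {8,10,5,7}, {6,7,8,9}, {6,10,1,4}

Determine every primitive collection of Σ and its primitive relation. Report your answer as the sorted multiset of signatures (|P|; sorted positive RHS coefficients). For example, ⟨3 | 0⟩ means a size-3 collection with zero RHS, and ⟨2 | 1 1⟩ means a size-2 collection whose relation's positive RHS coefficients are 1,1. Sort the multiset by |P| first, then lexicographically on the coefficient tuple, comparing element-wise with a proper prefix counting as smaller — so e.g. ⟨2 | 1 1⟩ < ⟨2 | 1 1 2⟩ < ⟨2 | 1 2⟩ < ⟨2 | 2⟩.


Primitive collections (20):

  {3,4}:  v_{3} + v_{4} = 0  ⟹  sig = ⟨2 | 0⟩
  {3,6}:  v_{3} + v_{6} = v_{8} + v_{10}  ⟹  sig = ⟨2 | 1 1⟩
  {4,5}:  v_{4} + v_{5} = v_{7} + v_{8}  ⟹  sig = ⟨2 | 1 1⟩
  {1,3}:  v_{1} + v_{3} = v_{6} + v_{7} + v_{10}  ⟹  sig = ⟨2 | 1 1 1⟩
  {3,9}:  v_{3} + v_{9} = v_{6} + v_{7} + v_{8}  ⟹  sig = ⟨2 | 1 1 1⟩
  {1,5}:  v_{1} + v_{5} = v_{6} + 2·v_{7} + v_{8} + v_{10}  ⟹  sig = ⟨2 | 1 1 1 2⟩
  {5,6}:  v_{5} + v_{6} = v_{7} + 2·v_{8} + v_{10}  ⟹  sig = ⟨2 | 1 1 2⟩
  {1,2}:  v_{1} + v_{2} = 2·v_{4} + v_{10}  ⟹  sig = ⟨2 | 1 2⟩
  {1,8}:  v_{1} + v_{8} = 2·v_{6} + v_{7}  ⟹  sig = ⟨2 | 1 2⟩
  {2,9}:  v_{2} + v_{9} = 2·v_{4} + v_{8}  ⟹  sig = ⟨2 | 1 2⟩
  {9,10}:  v_{9} + v_{10} = 2·v_{6} + v_{7}  ⟹  sig = ⟨2 | 1 2⟩
  {5,9}:  v_{5} + v_{9} = v_{6} + 2·v_{7} + 2·v_{8}  ⟹  sig = ⟨2 | 1 2 2⟩
  {1,9}:  v_{1} + v_{9} = v_{4} + 3·v_{6} + 2·v_{7}  ⟹  sig = ⟨2 | 1 2 3⟩
  {2,5,10}:  v_{2} + v_{5} + v_{10} = v_{3}  ⟹  sig = ⟨3 | 1⟩
  {2,6,7}:  v_{2} + v_{6} + v_{7} = v_{4}  ⟹  sig = ⟨3 | 1⟩
  {3,7,8}:  v_{3} + v_{7} + v_{8} = v_{5}  ⟹  sig = ⟨3 | 1⟩
  {4,8,10}:  v_{4} + v_{8} + v_{10} = v_{6}  ⟹  sig = ⟨3 | 1⟩
  {2,7,8,10}:  v_{2} + v_{7} + v_{8} + v_{10} = 0  ⟹  sig = ⟨4 | 0⟩
  {4,6,7,8}:  v_{4} + v_{6} + v_{7} + v_{8} = v_{9}  ⟹  sig = ⟨4 | 1⟩
  {4,6,7,10}:  v_{4} + v_{6} + v_{7} + v_{10} = v_{1}  ⟹  sig = ⟨4 | 1⟩

Signatures (|P|; sorted positive RHS coefficients), sorted:
    |P|=2: 13 collections, coeffs (), (1,1), (1,1), (1,1,1), (1,1,1), (1,1,1,2), (1,1,2), (1,2), (1,2), (1,2), (1,2), (1,2,2), (1,2,3)
    |P|=3: 4 collections, coeffs (1), (1), (1), (1)
    |P|=4: 3 collections, coeffs (), (1), (1)


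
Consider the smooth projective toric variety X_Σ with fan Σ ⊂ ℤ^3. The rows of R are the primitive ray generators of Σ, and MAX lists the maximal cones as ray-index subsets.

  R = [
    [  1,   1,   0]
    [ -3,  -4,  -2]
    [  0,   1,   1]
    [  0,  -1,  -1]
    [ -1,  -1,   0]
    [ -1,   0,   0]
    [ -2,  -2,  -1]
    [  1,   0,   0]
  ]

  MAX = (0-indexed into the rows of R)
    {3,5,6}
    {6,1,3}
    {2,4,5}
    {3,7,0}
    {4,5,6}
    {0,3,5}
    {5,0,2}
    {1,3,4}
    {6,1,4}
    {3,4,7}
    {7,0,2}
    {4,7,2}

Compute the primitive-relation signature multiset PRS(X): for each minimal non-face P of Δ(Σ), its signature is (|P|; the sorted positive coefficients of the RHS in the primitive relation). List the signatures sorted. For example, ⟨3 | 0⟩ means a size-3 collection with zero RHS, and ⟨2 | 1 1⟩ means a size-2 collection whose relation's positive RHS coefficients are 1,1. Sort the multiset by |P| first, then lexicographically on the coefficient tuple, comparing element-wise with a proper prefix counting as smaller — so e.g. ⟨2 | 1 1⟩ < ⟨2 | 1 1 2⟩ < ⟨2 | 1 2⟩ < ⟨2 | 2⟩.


12 collections generate NE(X_Σ); each relation:

  {0,4}:  v_{0} + v_{4} = 0  ⟹  sig = ⟨2 | 0⟩
  {2,3}:  v_{2} + v_{3} = 0  ⟹  sig = ⟨2 | 0⟩
  {5,7}:  v_{5} + v_{7} = 0  ⟹  sig = ⟨2 | 0⟩
  {0,1}:  v_{0} + v_{1} = v_{3} + v_{6}  ⟹  sig = ⟨2 | 1 1⟩
  {0,6}:  v_{0} + v_{6} = v_{3} + v_{5}  ⟹  sig = ⟨2 | 1 1⟩
  {1,2}:  v_{1} + v_{2} = v_{4} + v_{6}  ⟹  sig = ⟨2 | 1 1⟩
  {2,6}:  v_{2} + v_{6} = v_{4} + v_{5}  ⟹  sig = ⟨2 | 1 1⟩
  {6,7}:  v_{6} + v_{7} = v_{3} + v_{4}  ⟹  sig = ⟨2 | 1 1⟩
  {1,5}:  v_{1} + v_{5} = 2·v_{6}  ⟹  sig = ⟨2 | 2⟩
  {1,7}:  v_{1} + v_{7} = 2·v_{3} + 2·v_{4}  ⟹  sig = ⟨2 | 2 2⟩
  {3,4,5}:  v_{3} + v_{4} + v_{5} = v_{6}  ⟹  sig = ⟨3 | 1⟩
  {3,4,6}:  v_{3} + v_{4} + v_{6} = v_{1}  ⟹  sig = ⟨3 | 1⟩

Hence PRS(X_Σ) =
[⟨2 | 0⟩, ⟨2 | 0⟩, ⟨2 | 0⟩, ⟨2 | 1 1⟩, ⟨2 | 1 1⟩, ⟨2 | 1 1⟩, ⟨2 | 1 1⟩, ⟨2 | 1 1⟩, ⟨2 | 2⟩, ⟨2 | 2 2⟩, ⟨3 | 1⟩, ⟨3 | 1⟩]


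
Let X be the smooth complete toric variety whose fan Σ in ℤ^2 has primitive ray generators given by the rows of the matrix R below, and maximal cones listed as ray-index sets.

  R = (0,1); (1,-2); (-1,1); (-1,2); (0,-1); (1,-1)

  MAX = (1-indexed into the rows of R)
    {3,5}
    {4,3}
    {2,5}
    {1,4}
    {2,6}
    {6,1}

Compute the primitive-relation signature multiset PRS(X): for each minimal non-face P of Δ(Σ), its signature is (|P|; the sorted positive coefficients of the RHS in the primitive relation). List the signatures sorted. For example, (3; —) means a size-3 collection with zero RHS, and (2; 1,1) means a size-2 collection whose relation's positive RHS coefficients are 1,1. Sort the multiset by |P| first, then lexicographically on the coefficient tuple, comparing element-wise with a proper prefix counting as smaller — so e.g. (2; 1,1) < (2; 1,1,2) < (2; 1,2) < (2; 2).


|primitive collections| = 9. Relations:

  P = {1,5}:  v_{1} + v_{5} = 0 ; sig = (2; —)
  P = {2,4}:  v_{2} + v_{4} = 0 ; sig = (2; —)
  P = {3,6}:  v_{3} + v_{6} = 0 ; sig = (2; —)
  P = {1,2}:  v_{1} + v_{2} = v_{6} ; sig = (2; 1)
  P = {1,3}:  v_{1} + v_{3} = v_{4} ; sig = (2; 1)
  P = {2,3}:  v_{2} + v_{3} = v_{5} ; sig = (2; 1)
  P = {4,5}:  v_{4} + v_{5} = v_{3} ; sig = (2; 1)
  P = {4,6}:  v_{4} + v_{6} = v_{1} ; sig = (2; 1)
  P = {5,6}:  v_{5} + v_{6} = v_{2} ; sig = (2; 1)

so the primitive-relation signature multiset is
[(2; —), (2; —), (2; —), (2; 1), (2; 1), (2; 1), (2; 1), (2; 1), (2; 1)]


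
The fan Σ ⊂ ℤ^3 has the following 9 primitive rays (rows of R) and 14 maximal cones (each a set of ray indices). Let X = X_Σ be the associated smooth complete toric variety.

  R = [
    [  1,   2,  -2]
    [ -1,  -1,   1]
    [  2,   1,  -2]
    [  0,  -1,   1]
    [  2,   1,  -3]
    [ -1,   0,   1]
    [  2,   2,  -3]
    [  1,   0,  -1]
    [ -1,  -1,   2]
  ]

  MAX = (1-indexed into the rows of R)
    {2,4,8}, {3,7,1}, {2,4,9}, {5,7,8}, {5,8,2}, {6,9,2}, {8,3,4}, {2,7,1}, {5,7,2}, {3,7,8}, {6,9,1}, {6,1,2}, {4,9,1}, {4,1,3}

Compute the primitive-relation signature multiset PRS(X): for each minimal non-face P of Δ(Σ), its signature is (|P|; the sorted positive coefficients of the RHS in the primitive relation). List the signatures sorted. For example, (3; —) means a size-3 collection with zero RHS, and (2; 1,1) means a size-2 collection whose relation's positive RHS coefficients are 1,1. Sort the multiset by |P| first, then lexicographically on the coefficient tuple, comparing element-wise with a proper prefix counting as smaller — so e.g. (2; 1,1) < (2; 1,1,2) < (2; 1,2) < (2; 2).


Minimal non-faces — 18 found among 9 rays, 14 max cones:

  • {6,8}:  v_{6} + v_{8} = 0  →  sig = (2; —)
  • {1,8}:  v_{1} + v_{8} = v_{7}  →  sig = (2; 1)
  • {2,3}:  v_{2} + v_{3} = v_{8}  →  sig = (2; 1)
  • {4,6}:  v_{4} + v_{6} = v_{9}  →  sig = (2; 1)
  • {4,7}:  v_{4} + v_{7} = v_{3}  →  sig = (2; 1)
  • {5,9}:  v_{5} + v_{9} = v_{8}  →  sig = (2; 1)
  • {6,7}:  v_{6} + v_{7} = v_{1}  →  sig = (2; 1)
  • {8,9}:  v_{8} + v_{9} = v_{4}  →  sig = (2; 1)
  • {3,6}:  v_{3} + v_{6} = v_{1} + v_{4}  →  sig = (2; 1,1)
  • {5,6}:  v_{5} + v_{6} = v_{2} + v_{7}  →  sig = (2; 1,1)
  • {7,9}:  v_{7} + v_{9} = v_{1} + v_{4}  →  sig = (2; 1,1)
  • {1,5}:  v_{1} + v_{5} = v_{2} + 2·v_{7}  →  sig = (2; 1,2)
  • {3,5}:  v_{3} + v_{5} = v_{7} + 2·v_{8}  →  sig = (2; 1,2)
  • {3,9}:  v_{3} + v_{9} = v_{1} + 2·v_{4}  →  sig = (2; 1,2)
  • {4,5}:  v_{4} + v_{5} = 2·v_{8}  →  sig = (2; 2)
  • {1,2,4}:  v_{1} + v_{2} + v_{4} = 0  →  sig = (3; —)
  • {1,2,9}:  v_{1} + v_{2} + v_{9} = v_{6}  →  sig = (3; 1)
  • {2,7,8}:  v_{2} + v_{7} + v_{8} = v_{5}  →  sig = (3; 1)

so the primitive-relation signature multiset is
[(2; —), (2; 1), (2; 1), (2; 1), (2; 1), (2; 1), (2; 1), (2; 1), (2; 1,1), (2; 1,1), (2; 1,1), (2; 1,2), (2; 1,2), (2; 1,2), (2; 2), (3; —), (3; 1), (3; 1)]


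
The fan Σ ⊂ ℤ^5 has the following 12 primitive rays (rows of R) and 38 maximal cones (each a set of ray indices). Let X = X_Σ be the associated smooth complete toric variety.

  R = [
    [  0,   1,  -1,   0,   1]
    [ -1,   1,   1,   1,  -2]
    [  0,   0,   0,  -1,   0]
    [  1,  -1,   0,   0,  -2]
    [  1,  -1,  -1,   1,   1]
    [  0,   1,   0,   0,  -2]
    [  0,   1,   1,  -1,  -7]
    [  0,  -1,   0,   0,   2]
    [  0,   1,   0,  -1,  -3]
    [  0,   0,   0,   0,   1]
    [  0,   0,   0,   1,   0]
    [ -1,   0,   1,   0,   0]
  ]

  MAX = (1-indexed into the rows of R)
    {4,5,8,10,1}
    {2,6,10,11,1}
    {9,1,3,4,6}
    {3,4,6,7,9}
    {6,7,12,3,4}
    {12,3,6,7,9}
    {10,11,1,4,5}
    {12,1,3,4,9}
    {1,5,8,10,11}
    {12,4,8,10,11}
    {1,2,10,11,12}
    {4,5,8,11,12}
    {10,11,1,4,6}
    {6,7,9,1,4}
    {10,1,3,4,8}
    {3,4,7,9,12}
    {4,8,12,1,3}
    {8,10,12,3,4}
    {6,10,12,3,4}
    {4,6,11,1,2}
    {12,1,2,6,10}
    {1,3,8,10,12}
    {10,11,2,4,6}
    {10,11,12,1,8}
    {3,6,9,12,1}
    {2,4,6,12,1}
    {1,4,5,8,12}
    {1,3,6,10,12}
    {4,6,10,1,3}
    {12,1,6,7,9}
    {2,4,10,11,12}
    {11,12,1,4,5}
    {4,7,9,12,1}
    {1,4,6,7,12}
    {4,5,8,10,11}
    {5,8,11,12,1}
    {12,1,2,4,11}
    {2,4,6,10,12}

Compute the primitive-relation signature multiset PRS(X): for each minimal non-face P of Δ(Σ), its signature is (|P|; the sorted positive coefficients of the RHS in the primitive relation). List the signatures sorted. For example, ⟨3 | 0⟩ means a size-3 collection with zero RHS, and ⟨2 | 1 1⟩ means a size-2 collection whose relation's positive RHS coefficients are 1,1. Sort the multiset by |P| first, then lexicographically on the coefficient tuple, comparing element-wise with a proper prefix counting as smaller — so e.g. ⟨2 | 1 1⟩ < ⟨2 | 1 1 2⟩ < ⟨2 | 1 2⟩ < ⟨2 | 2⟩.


25 minimal non-faces of Δ(Σ) (on 12 rays):

  P = {3,11}:  v_{3} + v_{11} = 0  ⟹  sig = ⟨2 | 0⟩
  P = {6,8}:  v_{6} + v_{8} = 0  ⟹  sig = ⟨2 | 0⟩
  P = {2,3}:  v_{2} + v_{3} = v_{6} + v_{12}  ⟹  sig = ⟨2 | 1 1⟩
  P = {2,8}:  v_{2} + v_{8} = v_{11} + v_{12}  ⟹  sig = ⟨2 | 1 1⟩
  P = {9,10}:  v_{9} + v_{10} = v_{3} + v_{6}  ⟹  sig = ⟨2 | 1 1⟩
  P = {3,5}:  v_{3} + v_{5} = v_{1} + v_{4} + v_{8}  ⟹  sig = ⟨2 | 1 1 1⟩
  P = {5,6}:  v_{5} + v_{6} = v_{1} + v_{4} + v_{11}  ⟹  sig = ⟨2 | 1 1 1⟩
  P = {7,8}:  v_{7} + v_{8} = v_{4} + v_{9} + v_{12}  ⟹  sig = ⟨2 | 1 1 1⟩
  P = {8,9}:  v_{8} + v_{9} = v_{1} + v_{3} + v_{4} + v_{12}  ⟹  sig = ⟨2 | 1 1 1 1⟩
  P = {9,11}:  v_{9} + v_{11} = v_{1} + v_{4} + v_{6} + v_{12}  ⟹  sig = ⟨2 | 1 1 1 1⟩
  P = {2,5}:  v_{2} + v_{5} = v_{1} + v_{4} + 2·v_{11} + v_{12}  ⟹  sig = ⟨2 | 1 1 1 2⟩
  P = {7,10}:  v_{7} + v_{10} = v_{3} + v_{4} + 2·v_{6} + v_{12}  ⟹  sig = ⟨2 | 1 1 1 2⟩
  P = {2,9}:  v_{2} + v_{9} = v_{1} + v_{4} + 2·v_{6} + 2·v_{12}  ⟹  sig = ⟨2 | 1 1 2 2⟩
  P = {5,9}:  v_{5} + v_{9} = 2·v_{1} + 2·v_{4} + v_{12}  ⟹  sig = ⟨2 | 1 2 2⟩
  P = {7,11}:  v_{7} + v_{11} = v_{1} + 2·v_{4} + 2·v_{6} + 2·v_{12}  ⟹  sig = ⟨2 | 1 2 2 2⟩
  P = {5,7}:  v_{5} + v_{7} = 2·v_{1} + 3·v_{4} + v_{6} + 2·v_{12}  ⟹  sig = ⟨2 | 1 2 2 3⟩
  P = {2,7}:  v_{2} + v_{7} = v_{1} + 2·v_{4} + 3·v_{6} + 3·v_{12}  ⟹  sig = ⟨2 | 1 2 3 3⟩
  P = {6,11,12}:  v_{6} + v_{11} + v_{12} = v_{2}  ⟹  sig = ⟨3 | 1⟩
  P = {5,10,12}:  v_{5} + v_{10} + v_{12} = v_{8} + v_{11}  ⟹  sig = ⟨3 | 1 1⟩
  P = {1,3,7}:  v_{1} + v_{3} + v_{7} = 2·v_{9}  ⟹  sig = ⟨3 | 2⟩
  P = {1,4,10,12}:  v_{1} + v_{4} + v_{10} + v_{12} = 0  ⟹  sig = ⟨4 | 0⟩
  P = {1,4,8,11}:  v_{1} + v_{4} + v_{8} + v_{11} = v_{5}  ⟹  sig = ⟨4 | 1⟩
  P = {4,6,9,12}:  v_{4} + v_{6} + v_{9} + v_{12} = v_{7}  ⟹  sig = ⟨4 | 1⟩
  P = {1,2,4,10}:  v_{1} + v_{2} + v_{4} + v_{10} = v_{6} + v_{11}  ⟹  sig = ⟨4 | 1 1⟩
  P = {1,3,4,6,12}:  v_{1} + v_{3} + v_{4} + v_{6} + v_{12} = v_{9}  ⟹  sig = ⟨5 | 1⟩

Signatures (|P|; sorted positive RHS coefficients), sorted:
    ⟨2 | 0⟩
    ⟨2 | 0⟩
    ⟨2 | 1 1⟩
    ⟨2 | 1 1⟩
    ⟨2 | 1 1⟩
    ⟨2 | 1 1 1⟩
    ⟨2 | 1 1 1⟩
    ⟨2 | 1 1 1⟩
    ⟨2 | 1 1 1 1⟩
    ⟨2 | 1 1 1 1⟩
    ⟨2 | 1 1 1 2⟩
    ⟨2 | 1 1 1 2⟩
    ⟨2 | 1 1 2 2⟩
    ⟨2 | 1 2 2⟩
    ⟨2 | 1 2 2 2⟩
    ⟨2 | 1 2 2 3⟩
    ⟨2 | 1 2 3 3⟩
    ⟨3 | 1⟩
    ⟨3 | 1 1⟩
    ⟨3 | 2⟩
    ⟨4 | 0⟩
    ⟨4 | 1⟩
    ⟨4 | 1⟩
    ⟨4 | 1 1⟩
    ⟨5 | 1⟩


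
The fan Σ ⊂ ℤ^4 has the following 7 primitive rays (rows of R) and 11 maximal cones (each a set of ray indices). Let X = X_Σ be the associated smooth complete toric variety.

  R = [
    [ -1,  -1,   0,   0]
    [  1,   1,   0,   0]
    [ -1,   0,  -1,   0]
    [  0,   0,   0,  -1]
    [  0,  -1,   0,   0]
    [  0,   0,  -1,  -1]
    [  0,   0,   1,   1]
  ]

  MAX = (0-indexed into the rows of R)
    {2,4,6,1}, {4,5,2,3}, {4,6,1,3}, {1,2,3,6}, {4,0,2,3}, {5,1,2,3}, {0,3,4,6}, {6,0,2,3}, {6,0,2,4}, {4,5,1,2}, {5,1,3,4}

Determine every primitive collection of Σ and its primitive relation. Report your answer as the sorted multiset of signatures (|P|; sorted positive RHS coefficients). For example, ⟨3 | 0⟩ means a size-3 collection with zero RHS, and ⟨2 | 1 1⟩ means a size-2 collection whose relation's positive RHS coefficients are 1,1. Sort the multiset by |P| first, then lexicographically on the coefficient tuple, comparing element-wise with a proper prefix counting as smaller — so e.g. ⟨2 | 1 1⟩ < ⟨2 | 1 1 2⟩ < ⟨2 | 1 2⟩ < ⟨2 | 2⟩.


5 minimal non-faces of Δ(Σ) (on 7 rays):

  {0,1}:  v_{0} + v_{1} = 0 ; sig = ⟨2 | 0⟩
  {5,6}:  v_{5} + v_{6} = 0 ; sig = ⟨2 | 0⟩
  {0,5}:  v_{0} + v_{5} = v_{2} + v_{3} + v_{4} ; sig = ⟨2 | 1 1 1⟩
  {1,2,3,4}:  v_{1} + v_{2} + v_{3} + v_{4} = v_{5} ; sig = ⟨4 | 1⟩
  {2,3,4,6}:  v_{2} + v_{3} + v_{4} + v_{6} = v_{0} ; sig = ⟨4 | 1⟩

Signatures (|P|; sorted positive RHS coefficients), sorted:
    |P|=2: 3 collections, coeffs (), (), (1,1,1)
    |P|=4: 2 collections, coeffs (1), (1)


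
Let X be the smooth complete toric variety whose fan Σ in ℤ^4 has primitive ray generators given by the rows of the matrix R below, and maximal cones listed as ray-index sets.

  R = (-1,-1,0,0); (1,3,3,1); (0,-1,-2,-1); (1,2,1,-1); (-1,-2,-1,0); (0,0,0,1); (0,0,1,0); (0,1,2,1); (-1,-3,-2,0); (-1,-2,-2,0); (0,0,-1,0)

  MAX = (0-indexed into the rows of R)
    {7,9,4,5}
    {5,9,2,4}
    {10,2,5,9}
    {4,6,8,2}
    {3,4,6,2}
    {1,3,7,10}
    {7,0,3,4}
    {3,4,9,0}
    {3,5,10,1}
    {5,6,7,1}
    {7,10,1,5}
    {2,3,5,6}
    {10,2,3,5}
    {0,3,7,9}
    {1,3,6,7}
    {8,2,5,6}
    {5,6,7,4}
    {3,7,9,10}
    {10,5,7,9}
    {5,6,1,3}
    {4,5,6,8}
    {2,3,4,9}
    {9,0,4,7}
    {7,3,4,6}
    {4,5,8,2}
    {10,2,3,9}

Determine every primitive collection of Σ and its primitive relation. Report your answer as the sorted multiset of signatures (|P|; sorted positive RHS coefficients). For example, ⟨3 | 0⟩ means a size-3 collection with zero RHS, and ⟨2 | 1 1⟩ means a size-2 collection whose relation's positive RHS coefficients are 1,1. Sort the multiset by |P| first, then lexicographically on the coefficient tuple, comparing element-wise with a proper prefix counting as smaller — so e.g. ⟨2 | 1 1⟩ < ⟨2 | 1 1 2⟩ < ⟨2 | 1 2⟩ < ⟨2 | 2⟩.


Primitive collections (23):

  • {2,7}:  v_{2} + v_{7} = 0 ; sig = ⟨2 | 0⟩
  • {6,10}:  v_{6} + v_{10} = 0 ; sig = ⟨2 | 0⟩
  • {1,4}:  v_{1} + v_{4} = v_{7} ; sig = ⟨2 | 1⟩
  • {4,10}:  v_{4} + v_{10} = v_{9} ; sig = ⟨2 | 1⟩
  • {6,9}:  v_{6} + v_{9} = v_{4} ; sig = ⟨2 | 1⟩
  • {0,5}:  v_{0} + v_{5} = v_{7} + v_{9} ; sig = ⟨2 | 1 1⟩
  • {1,2}:  v_{1} + v_{2} = v_{3} + v_{5} ; sig = ⟨2 | 1 1⟩
  • {1,8}:  v_{1} + v_{8} = v_{5} + v_{6} ; sig = ⟨2 | 1 1⟩
  • {1,9}:  v_{1} + v_{9} = v_{7} + v_{10} ; sig = ⟨2 | 1 1⟩
  • {3,8}:  v_{3} + v_{8} = v_{2} + v_{6} ; sig = ⟨2 | 1 1⟩
  • {0,2}:  v_{0} + v_{2} = v_{3} + v_{4} + v_{9} ; sig = ⟨2 | 1 1 1⟩
  • {7,8}:  v_{7} + v_{8} = v_{4} + v_{5} + v_{6} ; sig = ⟨2 | 1 1 1⟩
  • {8,10}:  v_{8} + v_{10} = v_{2} + v_{4} + v_{5} ; sig = ⟨2 | 1 1 1⟩
  • {0,1}:  v_{0} + v_{1} = v_{3} + 2·v_{7} + v_{9} ; sig = ⟨2 | 1 1 2⟩
  • {0,6}:  v_{0} + v_{6} = v_{3} + 2·v_{4} + v_{7} ; sig = ⟨2 | 1 1 2⟩
  • {0,10}:  v_{0} + v_{10} = v_{3} + v_{7} + 2·v_{9} ; sig = ⟨2 | 1 1 2⟩
  • {8,9}:  v_{8} + v_{9} = v_{2} + 2·v_{4} + v_{5} ; sig = ⟨2 | 1 1 2⟩
  • {0,8}:  v_{0} + v_{8} = 2·v_{4} ; sig = ⟨2 | 2⟩
  • {3,4,5}:  v_{3} + v_{4} + v_{5} = 0 ; sig = ⟨3 | 0⟩
  • {3,5,7}:  v_{3} + v_{5} + v_{7} = v_{1} ; sig = ⟨3 | 1⟩
  • {3,5,9}:  v_{3} + v_{5} + v_{9} = v_{10} ; sig = ⟨3 | 1⟩
  • {2,4,5,6}:  v_{2} + v_{4} + v_{5} + v_{6} = v_{8} ; sig = ⟨4 | 1⟩
  • {3,4,7,9}:  v_{3} + v_{4} + v_{7} + v_{9} = v_{0} ; sig = ⟨4 | 1⟩

Hence PRS(X_Σ) =
    ⟨2 | 0⟩
    ⟨2 | 0⟩
    ⟨2 | 1⟩
    ⟨2 | 1⟩
    ⟨2 | 1⟩
    ⟨2 | 1 1⟩
    ⟨2 | 1 1⟩
    ⟨2 | 1 1⟩
    ⟨2 | 1 1⟩
    ⟨2 | 1 1⟩
    ⟨2 | 1 1 1⟩
    ⟨2 | 1 1 1⟩
    ⟨2 | 1 1 1⟩
    ⟨2 | 1 1 2⟩
    ⟨2 | 1 1 2⟩
    ⟨2 | 1 1 2⟩
    ⟨2 | 1 1 2⟩
    ⟨2 | 2⟩
    ⟨3 | 0⟩
    ⟨3 | 1⟩
    ⟨3 | 1⟩
    ⟨4 | 1⟩
    ⟨4 | 1⟩


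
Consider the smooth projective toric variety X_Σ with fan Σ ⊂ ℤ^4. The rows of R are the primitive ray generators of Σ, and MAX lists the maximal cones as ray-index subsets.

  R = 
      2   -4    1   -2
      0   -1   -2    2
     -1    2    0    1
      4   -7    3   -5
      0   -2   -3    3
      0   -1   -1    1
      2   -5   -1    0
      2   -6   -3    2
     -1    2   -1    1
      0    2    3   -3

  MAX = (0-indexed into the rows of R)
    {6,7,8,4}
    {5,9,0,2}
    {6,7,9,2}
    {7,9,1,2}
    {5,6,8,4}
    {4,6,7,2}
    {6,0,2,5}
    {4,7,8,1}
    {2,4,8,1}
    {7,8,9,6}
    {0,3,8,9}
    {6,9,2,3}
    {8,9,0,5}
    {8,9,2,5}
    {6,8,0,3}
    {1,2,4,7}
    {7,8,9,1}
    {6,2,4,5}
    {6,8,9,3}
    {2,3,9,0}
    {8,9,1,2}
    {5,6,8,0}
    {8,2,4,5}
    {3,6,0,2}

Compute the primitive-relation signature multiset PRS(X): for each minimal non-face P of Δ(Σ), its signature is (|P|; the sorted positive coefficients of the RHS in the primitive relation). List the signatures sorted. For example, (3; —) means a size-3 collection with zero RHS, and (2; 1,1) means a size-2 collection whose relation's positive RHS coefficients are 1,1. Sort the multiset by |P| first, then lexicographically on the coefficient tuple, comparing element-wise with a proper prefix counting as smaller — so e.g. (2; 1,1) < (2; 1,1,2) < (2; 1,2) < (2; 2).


17 collections generate NE(X_Σ); each relation:

  • {4,9}:  v_{4} + v_{9} = 0  →  sig = (2; —)
  • {0,1}:  v_{0} + v_{1} = v_{6}  →  sig = (2; 1)
  • {1,5}:  v_{1} + v_{5} = v_{4}  →  sig = (2; 1)
  • {1,6}:  v_{1} + v_{6} = v_{7}  →  sig = (2; 1)
  • {0,4}:  v_{0} + v_{4} = v_{5} + v_{6}  →  sig = (2; 1,1)
  • {3,4}:  v_{3} + v_{4} = v_{0} + v_{6}  →  sig = (2; 1,1)
  • {5,7}:  v_{5} + v_{7} = v_{4} + v_{6}  →  sig = (2; 1,1)
  • {1,3}:  v_{1} + v_{3} = 2·v_{6} + v_{9}  →  sig = (2; 1,2)
  • {3,7}:  v_{3} + v_{7} = 3·v_{6} + v_{9}  →  sig = (2; 1,3)
  • {0,7}:  v_{0} + v_{7} = 2·v_{6}  →  sig = (2; 2)
  • {3,5}:  v_{3} + v_{5} = 2·v_{0}  →  sig = (2; 2)
  • {0,2,8}:  v_{0} + v_{2} + v_{8} = 0  →  sig = (3; —)
  • {0,6,9}:  v_{0} + v_{6} + v_{9} = v_{3}  →  sig = (3; 1)
  • {2,6,8}:  v_{2} + v_{6} + v_{8} = v_{1}  →  sig = (3; 1)
  • {5,6,9}:  v_{5} + v_{6} + v_{9} = v_{0}  →  sig = (3; 1)
  • {2,3,8}:  v_{2} + v_{3} + v_{8} = v_{6} + v_{9}  →  sig = (3; 1,1)
  • {2,7,8}:  v_{2} + v_{7} + v_{8} = 2·v_{1}  →  sig = (3; 2)

Sorted signature multiset PRS(X):
    |P|=2: 11 collections, coeffs (), (1), (1), (1), (1,1), (1,1), (1,1), (1,2), (1,3), (2), (2)
    |P|=3: 6 collections, coeffs (), (1), (1), (1), (1,1), (2)


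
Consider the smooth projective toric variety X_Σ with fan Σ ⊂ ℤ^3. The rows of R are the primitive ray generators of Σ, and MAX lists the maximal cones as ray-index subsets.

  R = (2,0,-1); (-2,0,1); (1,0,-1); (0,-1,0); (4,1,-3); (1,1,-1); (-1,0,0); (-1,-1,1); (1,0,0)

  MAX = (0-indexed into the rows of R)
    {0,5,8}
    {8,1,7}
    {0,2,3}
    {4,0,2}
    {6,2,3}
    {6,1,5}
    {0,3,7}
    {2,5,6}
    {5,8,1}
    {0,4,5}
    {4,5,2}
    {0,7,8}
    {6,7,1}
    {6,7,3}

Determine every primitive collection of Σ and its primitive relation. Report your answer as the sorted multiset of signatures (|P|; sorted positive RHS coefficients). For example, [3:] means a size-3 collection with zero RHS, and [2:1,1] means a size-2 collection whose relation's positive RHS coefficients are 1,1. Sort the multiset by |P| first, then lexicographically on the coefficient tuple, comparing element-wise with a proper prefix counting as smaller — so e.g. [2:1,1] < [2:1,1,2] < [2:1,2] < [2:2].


The 16 primitive collections of Σ (r=9, n=3):

  P={0,1}:  v_{0} + v_{1} = 0 ; sig = [2:]
  P={5,7}:  v_{5} + v_{7} = 0 ; sig = [2:]
  P={6,8}:  v_{6} + v_{8} = 0 ; sig = [2:]
  P={0,6}:  v_{0} + v_{6} = v_{2} ; sig = [2:1]
  P={1,2}:  v_{1} + v_{2} = v_{6} ; sig = [2:1]
  P={2,7}:  v_{2} + v_{7} = v_{3} ; sig = [2:1]
  P={2,8}:  v_{2} + v_{8} = v_{0} ; sig = [2:1]
  P={3,5}:  v_{3} + v_{5} = v_{2} ; sig = [2:1]
  P={1,3}:  v_{1} + v_{3} = v_{6} + v_{7} ; sig = [2:1,1]
  P={1,4}:  v_{1} + v_{4} = v_{2} + v_{5} ; sig = [2:1,1]
  P={3,8}:  v_{3} + v_{8} = v_{0} + v_{7} ; sig = [2:1,1]
  P={4,7}:  v_{4} + v_{7} = v_{0} + v_{2} ; sig = [2:1,1]
  P={3,4}:  v_{3} + v_{4} = v_{0} + 2·v_{2} ; sig = [2:1,2]
  P={4,6}:  v_{4} + v_{6} = 2·v_{2} + v_{5} ; sig = [2:1,2]
  P={4,8}:  v_{4} + v_{8} = 2·v_{0} + v_{5} ; sig = [2:1,2]
  P={0,2,5}:  v_{0} + v_{2} + v_{5} = v_{4} ; sig = [3:1]

Signatures (|P|; sorted positive RHS coefficients), sorted:
{ [2:] ×3,  [2:1] ×5,  [2:1,1] ×4,  [2:1,2] ×3,  [3:1] }


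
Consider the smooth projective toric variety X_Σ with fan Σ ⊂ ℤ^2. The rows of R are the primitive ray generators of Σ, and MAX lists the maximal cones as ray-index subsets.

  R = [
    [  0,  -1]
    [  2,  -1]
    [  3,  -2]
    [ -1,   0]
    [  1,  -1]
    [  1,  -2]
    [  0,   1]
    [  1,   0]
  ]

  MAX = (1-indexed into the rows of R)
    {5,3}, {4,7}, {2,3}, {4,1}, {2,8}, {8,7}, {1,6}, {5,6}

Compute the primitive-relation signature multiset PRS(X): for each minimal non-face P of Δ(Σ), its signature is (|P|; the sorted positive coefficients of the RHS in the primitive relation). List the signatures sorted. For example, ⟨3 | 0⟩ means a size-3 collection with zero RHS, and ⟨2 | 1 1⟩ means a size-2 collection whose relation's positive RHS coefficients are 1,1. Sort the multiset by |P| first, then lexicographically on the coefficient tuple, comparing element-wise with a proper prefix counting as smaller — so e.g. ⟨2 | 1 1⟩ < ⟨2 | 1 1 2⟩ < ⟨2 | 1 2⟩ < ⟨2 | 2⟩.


Minimal non-faces — 20 found among 8 rays, 8 max cones:

  • {1,7}:  v_{1} + v_{7} = 0  →  sig = ⟨2 | 0⟩
  • {4,8}:  v_{4} + v_{8} = 0  →  sig = ⟨2 | 0⟩
  • {1,5}:  v_{1} + v_{5} = v_{6}  →  sig = ⟨2 | 1⟩
  • {1,8}:  v_{1} + v_{8} = v_{5}  →  sig = ⟨2 | 1⟩
  • {2,4}:  v_{2} + v_{4} = v_{5}  →  sig = ⟨2 | 1⟩
  • {2,5}:  v_{2} + v_{5} = v_{3}  →  sig = ⟨2 | 1⟩
  • {4,5}:  v_{4} + v_{5} = v_{1}  →  sig = ⟨2 | 1⟩
  • {5,7}:  v_{5} + v_{7} = v_{8}  →  sig = ⟨2 | 1⟩
  • {5,8}:  v_{5} + v_{8} = v_{2}  →  sig = ⟨2 | 1⟩
  • {6,7}:  v_{6} + v_{7} = v_{5}  →  sig = ⟨2 | 1⟩
  • {3,7}:  v_{3} + v_{7} = v_{2} + v_{8}  →  sig = ⟨2 | 1 1⟩
  • {1,2}:  v_{1} + v_{2} = 2·v_{5}  →  sig = ⟨2 | 2⟩
  • {2,7}:  v_{2} + v_{7} = 2·v_{8}  →  sig = ⟨2 | 2⟩
  • {3,4}:  v_{3} + v_{4} = 2·v_{5}  →  sig = ⟨2 | 2⟩
  • {3,8}:  v_{3} + v_{8} = 2·v_{2}  →  sig = ⟨2 | 2⟩
  • {4,6}:  v_{4} + v_{6} = 2·v_{1}  →  sig = ⟨2 | 2⟩
  • {6,8}:  v_{6} + v_{8} = 2·v_{5}  →  sig = ⟨2 | 2⟩
  • {1,3}:  v_{1} + v_{3} = 3·v_{5}  →  sig = ⟨2 | 3⟩
  • {2,6}:  v_{2} + v_{6} = 3·v_{5}  →  sig = ⟨2 | 3⟩
  • {3,6}:  v_{3} + v_{6} = 4·v_{5}  →  sig = ⟨2 | 4⟩

so the primitive-relation signature multiset is
{ ⟨2 | 0⟩ ×2,  ⟨2 | 1⟩ ×8,  ⟨2 | 1 1⟩,  ⟨2 | 2⟩ ×6,  ⟨2 | 3⟩ ×2,  ⟨2 | 4⟩ }
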